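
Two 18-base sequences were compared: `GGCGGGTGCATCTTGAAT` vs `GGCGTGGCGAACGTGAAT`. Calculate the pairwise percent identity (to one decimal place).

66.7%

6 positions differ (5, 7, 8, 9, 11, 13), so 12 of 18 match: 12/18 = 66.67%.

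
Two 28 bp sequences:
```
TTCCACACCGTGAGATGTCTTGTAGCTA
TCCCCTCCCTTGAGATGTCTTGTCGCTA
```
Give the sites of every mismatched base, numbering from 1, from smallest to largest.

Scanning 1-based: 2: T/C; 5: A/C; 6: C/T; 7: A/C; 10: G/T; 24: A/C.

2, 5, 6, 7, 10, 24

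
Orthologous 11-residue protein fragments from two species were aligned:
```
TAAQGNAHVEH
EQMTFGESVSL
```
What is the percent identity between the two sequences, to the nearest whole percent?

9%

10 positions differ (1, 2, 3, 4, 5, 6, 7, 8, 10, 11), so 1 of 11 match: 1/11 = 9.091%.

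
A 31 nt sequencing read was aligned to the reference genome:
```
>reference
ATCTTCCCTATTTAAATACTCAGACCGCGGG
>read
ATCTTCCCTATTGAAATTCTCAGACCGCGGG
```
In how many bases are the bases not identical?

2

Comparing position by position, 2 bases differ: 13 (T/G), 18 (A/T).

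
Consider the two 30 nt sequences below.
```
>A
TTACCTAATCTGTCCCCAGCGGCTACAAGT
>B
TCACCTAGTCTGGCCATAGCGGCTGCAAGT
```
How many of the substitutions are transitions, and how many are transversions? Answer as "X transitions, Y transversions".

4 transitions, 2 transversions

Mismatches (1-based):
position 2: T→C (pyrimidine→pyrimidine, transition)
position 8: A→G (purine→purine, transition)
position 13: T→G (pyrimidine→purine, transversion)
position 16: C→A (pyrimidine→purine, transversion)
position 17: C→T (pyrimidine→pyrimidine, transition)
position 25: A→G (purine→purine, transition)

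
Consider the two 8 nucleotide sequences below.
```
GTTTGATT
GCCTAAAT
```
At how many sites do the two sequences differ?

Mismatches (1-based): site 2: T→C; site 3: T→C; site 5: G→A; site 7: T→A.

4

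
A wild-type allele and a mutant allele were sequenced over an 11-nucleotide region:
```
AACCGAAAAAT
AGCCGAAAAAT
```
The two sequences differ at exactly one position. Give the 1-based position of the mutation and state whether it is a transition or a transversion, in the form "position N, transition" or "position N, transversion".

Position 2 changes A→G. A is a purine and G is a purine, so this is a transition.

position 2, transition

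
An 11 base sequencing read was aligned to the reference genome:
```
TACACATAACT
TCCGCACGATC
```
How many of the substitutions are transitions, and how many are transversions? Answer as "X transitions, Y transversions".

5 transitions, 1 transversion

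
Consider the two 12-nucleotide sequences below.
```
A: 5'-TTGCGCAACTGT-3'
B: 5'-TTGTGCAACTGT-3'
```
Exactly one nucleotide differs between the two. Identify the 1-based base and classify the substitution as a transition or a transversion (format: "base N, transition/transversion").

base 4, transition

The sequences differ only at base 4: C→T (pyrimidine→pyrimidine), a transition.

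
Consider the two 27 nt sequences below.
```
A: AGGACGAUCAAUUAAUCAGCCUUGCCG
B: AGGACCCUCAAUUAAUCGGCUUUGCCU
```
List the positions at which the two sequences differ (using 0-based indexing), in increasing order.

Scanning 0-based: 5: G/C; 6: A/C; 17: A/G; 20: C/U; 26: G/U.

5, 6, 17, 20, 26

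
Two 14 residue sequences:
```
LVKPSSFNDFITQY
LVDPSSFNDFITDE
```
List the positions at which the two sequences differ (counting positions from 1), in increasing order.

Differences at position 3 (K→D), position 13 (Q→D), position 14 (Y→E).

3, 13, 14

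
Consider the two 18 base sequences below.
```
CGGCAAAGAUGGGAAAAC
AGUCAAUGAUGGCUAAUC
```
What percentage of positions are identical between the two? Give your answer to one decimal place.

66.7%

Mismatches at positions 1, 3, 7, 13, 14, 17 (1-based): 6 of 18.
Identical positions: 12/18 = 66.67% → 66.7%.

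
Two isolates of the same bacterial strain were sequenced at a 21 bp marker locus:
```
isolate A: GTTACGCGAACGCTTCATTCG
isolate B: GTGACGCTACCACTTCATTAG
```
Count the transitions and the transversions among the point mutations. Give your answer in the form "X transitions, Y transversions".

1 transition, 4 transversions

Mismatches (1-based):
position 3: T→G (pyrimidine→purine, transversion)
position 8: G→T (purine→pyrimidine, transversion)
position 10: A→C (purine→pyrimidine, transversion)
position 12: G→A (purine→purine, transition)
position 20: C→A (pyrimidine→purine, transversion)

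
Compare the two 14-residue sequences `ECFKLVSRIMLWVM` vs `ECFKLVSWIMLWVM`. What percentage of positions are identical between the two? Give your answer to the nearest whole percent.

1 position differs (8), so 13 of 14 match: 13/14 = 92.86%.

93%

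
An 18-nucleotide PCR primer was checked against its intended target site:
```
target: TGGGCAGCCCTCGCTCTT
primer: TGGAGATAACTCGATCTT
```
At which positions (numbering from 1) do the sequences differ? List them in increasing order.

Differences at position 4 (G→A), position 5 (C→G), position 7 (G→T), position 8 (C→A), position 9 (C→A), position 14 (C→A).

4, 5, 7, 8, 9, 14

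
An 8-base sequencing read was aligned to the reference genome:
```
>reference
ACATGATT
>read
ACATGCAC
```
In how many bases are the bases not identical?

3

The sequences differ at bases 6, 7, 8 (1-based) — 3 in total.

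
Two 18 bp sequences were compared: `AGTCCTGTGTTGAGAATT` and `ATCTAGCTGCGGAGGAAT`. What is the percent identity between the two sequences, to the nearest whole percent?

44%

10 positions differ (2, 3, 4, 5, 6, 7, 10, 11, 15, 17), so 8 of 18 match: 8/18 = 44.44%.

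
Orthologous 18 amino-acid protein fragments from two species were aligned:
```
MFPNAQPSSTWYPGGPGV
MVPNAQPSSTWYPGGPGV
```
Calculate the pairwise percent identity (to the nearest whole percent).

94%

1 position differs (2), so 17 of 18 match: 17/18 = 94.44%.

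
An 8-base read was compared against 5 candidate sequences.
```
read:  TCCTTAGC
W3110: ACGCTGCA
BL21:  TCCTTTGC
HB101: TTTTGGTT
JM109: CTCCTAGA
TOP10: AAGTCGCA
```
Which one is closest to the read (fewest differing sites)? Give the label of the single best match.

BL21

W3110 differs at 6 sites; BL21 differs at 1 site; HB101 differs at 6 sites; JM109 differs at 4 sites; TOP10 differs at 7 sites. The closest is BL21.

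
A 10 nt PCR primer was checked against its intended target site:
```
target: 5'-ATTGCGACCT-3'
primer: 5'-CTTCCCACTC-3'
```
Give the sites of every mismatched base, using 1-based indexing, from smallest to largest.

1, 4, 6, 9, 10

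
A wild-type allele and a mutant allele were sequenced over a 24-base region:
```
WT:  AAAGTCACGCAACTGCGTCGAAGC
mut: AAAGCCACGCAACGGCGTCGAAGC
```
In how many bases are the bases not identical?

2

Comparing position by position, 2 bases differ: 5 (T/C), 14 (T/G).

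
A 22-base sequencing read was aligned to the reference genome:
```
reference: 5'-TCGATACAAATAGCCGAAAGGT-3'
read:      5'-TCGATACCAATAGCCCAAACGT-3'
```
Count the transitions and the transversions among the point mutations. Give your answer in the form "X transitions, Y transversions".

0 transitions, 3 transversions

Mismatches (1-based):
site 8: A→C (purine→pyrimidine, transversion)
site 16: G→C (purine→pyrimidine, transversion)
site 20: G→C (purine→pyrimidine, transversion)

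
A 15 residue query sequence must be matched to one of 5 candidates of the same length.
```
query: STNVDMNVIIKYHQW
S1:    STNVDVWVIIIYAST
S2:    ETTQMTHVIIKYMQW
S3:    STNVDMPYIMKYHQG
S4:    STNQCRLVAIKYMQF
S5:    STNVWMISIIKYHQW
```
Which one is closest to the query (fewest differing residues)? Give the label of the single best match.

S1 differs at 6 residues; S2 differs at 7 residues; S3 differs at 4 residues; S4 differs at 7 residues; S5 differs at 3 residues. The closest is S5.

S5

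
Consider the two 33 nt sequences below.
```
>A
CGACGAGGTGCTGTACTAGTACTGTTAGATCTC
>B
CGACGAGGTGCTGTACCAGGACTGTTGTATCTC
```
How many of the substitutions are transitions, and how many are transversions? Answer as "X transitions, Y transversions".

2 transitions, 2 transversions

Mismatches (1-based):
base 17: T→C (pyrimidine→pyrimidine, transition)
base 20: T→G (pyrimidine→purine, transversion)
base 27: A→G (purine→purine, transition)
base 28: G→T (purine→pyrimidine, transversion)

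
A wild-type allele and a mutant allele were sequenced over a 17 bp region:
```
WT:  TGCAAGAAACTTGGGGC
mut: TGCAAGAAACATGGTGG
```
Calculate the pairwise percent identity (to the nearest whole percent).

82%

Mismatches at positions 11, 15, 17 (1-based): 3 of 17.
Identical positions: 14/17 = 82.35% → 82%.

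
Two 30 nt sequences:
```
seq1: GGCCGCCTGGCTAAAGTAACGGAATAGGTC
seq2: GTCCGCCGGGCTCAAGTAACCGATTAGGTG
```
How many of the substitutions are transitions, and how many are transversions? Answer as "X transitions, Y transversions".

0 transitions, 6 transversions

Transitions (purine↔purine or pyrimidine↔pyrimidine): none.
Transversions (purine↔pyrimidine): 2 G→T, 8 T→G, 13 A→C, 21 G→C, 24 A→T, 30 C→G.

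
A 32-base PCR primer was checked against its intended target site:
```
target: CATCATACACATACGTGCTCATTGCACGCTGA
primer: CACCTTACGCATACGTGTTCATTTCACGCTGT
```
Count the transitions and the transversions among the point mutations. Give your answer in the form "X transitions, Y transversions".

Transitions (purine↔purine or pyrimidine↔pyrimidine): 3 T→C, 9 A→G, 18 C→T.
Transversions (purine↔pyrimidine): 5 A→T, 24 G→T, 32 A→T.

3 transitions, 3 transversions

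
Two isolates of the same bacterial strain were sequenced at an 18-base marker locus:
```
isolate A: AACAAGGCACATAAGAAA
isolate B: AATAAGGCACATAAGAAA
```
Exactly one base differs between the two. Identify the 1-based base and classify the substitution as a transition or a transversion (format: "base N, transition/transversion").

The sequences differ only at base 3: C→T (pyrimidine→pyrimidine), a transition.

base 3, transition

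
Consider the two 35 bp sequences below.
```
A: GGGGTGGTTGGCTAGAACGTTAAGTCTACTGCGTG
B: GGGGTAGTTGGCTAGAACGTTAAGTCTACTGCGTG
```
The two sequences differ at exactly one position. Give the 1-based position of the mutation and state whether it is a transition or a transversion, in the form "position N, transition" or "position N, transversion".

position 6, transition

The sequences differ only at position 6: G→A (purine→purine), a transition.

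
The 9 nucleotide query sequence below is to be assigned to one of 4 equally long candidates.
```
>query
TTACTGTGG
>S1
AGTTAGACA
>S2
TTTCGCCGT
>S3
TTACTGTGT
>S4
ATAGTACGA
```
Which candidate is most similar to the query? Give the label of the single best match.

S3

Hamming distances to query — S1: 8; S2: 5; S3: 1; S4: 5.
Smallest is S3 with 1 mismatch.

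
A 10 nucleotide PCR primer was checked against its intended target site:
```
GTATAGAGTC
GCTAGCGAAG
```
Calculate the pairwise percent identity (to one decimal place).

10.0%

9 positions differ (2, 3, 4, 5, 6, 7, 8, 9, 10), so 1 of 10 match: 1/10 = 10%.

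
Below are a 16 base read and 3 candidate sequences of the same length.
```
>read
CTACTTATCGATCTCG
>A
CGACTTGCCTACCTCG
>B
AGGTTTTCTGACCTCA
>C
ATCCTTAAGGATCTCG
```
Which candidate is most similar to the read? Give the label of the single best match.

C

Hamming distances to read — A: 5; B: 9; C: 4.
Smallest is C with 4 mismatches.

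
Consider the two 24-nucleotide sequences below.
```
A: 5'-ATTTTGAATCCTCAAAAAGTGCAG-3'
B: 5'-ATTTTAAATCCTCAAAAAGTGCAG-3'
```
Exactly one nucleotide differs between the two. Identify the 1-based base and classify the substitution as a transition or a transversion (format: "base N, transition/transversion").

base 6, transition

The sequences differ only at base 6: G→A (purine→purine), a transition.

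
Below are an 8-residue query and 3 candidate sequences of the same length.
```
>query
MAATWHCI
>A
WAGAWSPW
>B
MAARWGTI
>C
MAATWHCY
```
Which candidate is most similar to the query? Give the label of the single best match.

C

A differs at 6 positions; B differs at 3 positions; C differs at 1 position. The closest is C.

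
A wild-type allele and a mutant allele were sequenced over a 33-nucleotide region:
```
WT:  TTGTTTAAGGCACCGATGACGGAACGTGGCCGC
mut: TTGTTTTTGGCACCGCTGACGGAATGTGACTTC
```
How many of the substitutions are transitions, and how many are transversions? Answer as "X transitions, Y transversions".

3 transitions, 4 transversions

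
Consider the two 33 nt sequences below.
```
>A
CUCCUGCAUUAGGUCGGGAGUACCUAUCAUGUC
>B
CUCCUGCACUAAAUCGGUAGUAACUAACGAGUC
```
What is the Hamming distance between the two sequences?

8

Comparing position by position, 8 sites differ: 9 (U/C), 12 (G/A), 13 (G/A), 18 (G/U), 23 (C/A), 27 (U/A), 29 (A/G), 30 (U/A).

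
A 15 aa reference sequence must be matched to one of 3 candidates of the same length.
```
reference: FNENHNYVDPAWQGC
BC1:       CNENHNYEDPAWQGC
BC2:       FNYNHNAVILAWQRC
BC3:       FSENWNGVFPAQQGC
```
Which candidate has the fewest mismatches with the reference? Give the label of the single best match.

BC1

Hamming distances to reference — BC1: 2; BC2: 5; BC3: 5.
Smallest is BC1 with 2 mismatches.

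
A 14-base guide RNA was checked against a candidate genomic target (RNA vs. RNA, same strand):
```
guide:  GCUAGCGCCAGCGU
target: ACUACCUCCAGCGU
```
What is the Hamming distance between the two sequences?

3

Mismatches (1-based): base 1: G→A; base 5: G→C; base 7: G→U.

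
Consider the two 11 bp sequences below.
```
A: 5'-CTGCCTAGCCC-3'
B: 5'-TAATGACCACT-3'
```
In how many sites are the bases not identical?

Comparing position by position, 10 sites differ: 1 (C/T), 2 (T/A), 3 (G/A), 4 (C/T), 5 (C/G), 6 (T/A), 7 (A/C), 8 (G/C), 9 (C/A), 11 (C/T).

10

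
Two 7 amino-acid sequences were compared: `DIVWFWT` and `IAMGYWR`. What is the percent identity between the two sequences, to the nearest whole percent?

14%

Mismatches at positions 1, 2, 3, 4, 5, 7 (1-based): 6 of 7.
Identical positions: 1/7 = 14.29% → 14%.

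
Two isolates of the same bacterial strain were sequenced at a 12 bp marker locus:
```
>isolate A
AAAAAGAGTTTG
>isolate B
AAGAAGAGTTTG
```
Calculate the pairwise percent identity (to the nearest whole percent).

92%

1 position differs (3), so 11 of 12 match: 11/12 = 91.67%.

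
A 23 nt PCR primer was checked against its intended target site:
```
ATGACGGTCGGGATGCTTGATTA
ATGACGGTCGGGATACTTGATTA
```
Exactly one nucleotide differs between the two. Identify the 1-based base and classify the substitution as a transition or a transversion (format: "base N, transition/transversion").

base 15, transition

The sequences differ only at base 15: G→A (purine→purine), a transition.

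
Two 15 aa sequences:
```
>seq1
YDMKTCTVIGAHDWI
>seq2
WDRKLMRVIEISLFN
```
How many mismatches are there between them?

Comparing position by position, 11 residues differ: 1 (Y/W), 3 (M/R), 5 (T/L), 6 (C/M), 7 (T/R), 10 (G/E), 11 (A/I), 12 (H/S), 13 (D/L), 14 (W/F), 15 (I/N).

11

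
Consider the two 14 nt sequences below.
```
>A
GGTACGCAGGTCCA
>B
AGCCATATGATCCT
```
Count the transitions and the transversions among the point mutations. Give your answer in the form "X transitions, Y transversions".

3 transitions, 6 transversions

Transitions (purine↔purine or pyrimidine↔pyrimidine): 1 G→A, 3 T→C, 10 G→A.
Transversions (purine↔pyrimidine): 4 A→C, 5 C→A, 6 G→T, 7 C→A, 8 A→T, 14 A→T.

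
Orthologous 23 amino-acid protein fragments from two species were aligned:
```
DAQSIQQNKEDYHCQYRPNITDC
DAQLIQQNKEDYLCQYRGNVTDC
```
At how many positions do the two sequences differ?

Comparing position by position, 4 positions differ: 4 (S/L), 13 (H/L), 18 (P/G), 20 (I/V).

4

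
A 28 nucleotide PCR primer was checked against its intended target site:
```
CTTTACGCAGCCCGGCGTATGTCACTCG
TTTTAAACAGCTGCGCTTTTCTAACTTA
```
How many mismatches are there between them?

12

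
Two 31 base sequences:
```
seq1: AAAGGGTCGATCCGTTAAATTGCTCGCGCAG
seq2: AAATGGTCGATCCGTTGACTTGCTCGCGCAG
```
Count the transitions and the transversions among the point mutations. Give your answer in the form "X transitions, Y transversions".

Transitions (purine↔purine or pyrimidine↔pyrimidine): 17 A→G.
Transversions (purine↔pyrimidine): 4 G→T, 19 A→C.

1 transition, 2 transversions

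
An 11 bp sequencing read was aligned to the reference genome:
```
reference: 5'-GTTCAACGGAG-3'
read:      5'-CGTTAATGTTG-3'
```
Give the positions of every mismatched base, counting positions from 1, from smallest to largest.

1, 2, 4, 7, 9, 10

Differences at position 1 (G→C), position 2 (T→G), position 4 (C→T), position 7 (C→T), position 9 (G→T), position 10 (A→T).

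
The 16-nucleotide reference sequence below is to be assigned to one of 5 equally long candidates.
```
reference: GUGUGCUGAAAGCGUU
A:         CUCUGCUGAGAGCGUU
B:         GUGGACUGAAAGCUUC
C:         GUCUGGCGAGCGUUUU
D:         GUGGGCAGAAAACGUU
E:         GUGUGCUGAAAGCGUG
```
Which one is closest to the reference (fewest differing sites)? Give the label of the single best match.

E

A differs at 3 sites; B differs at 4 sites; C differs at 7 sites; D differs at 3 sites; E differs at 1 site. The closest is E.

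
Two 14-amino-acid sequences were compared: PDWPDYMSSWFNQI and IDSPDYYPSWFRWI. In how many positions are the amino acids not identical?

The sequences differ at positions 1, 3, 7, 8, 12, 13 (1-based) — 6 in total.

6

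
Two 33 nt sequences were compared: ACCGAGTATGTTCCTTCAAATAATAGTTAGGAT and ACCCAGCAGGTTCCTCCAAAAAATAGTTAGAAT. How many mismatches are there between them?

6

Comparing position by position, 6 sites differ: 4 (G/C), 7 (T/C), 9 (T/G), 16 (T/C), 21 (T/A), 31 (G/A).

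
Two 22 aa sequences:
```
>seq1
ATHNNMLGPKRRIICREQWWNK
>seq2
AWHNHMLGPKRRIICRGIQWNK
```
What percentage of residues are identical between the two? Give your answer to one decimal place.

77.3%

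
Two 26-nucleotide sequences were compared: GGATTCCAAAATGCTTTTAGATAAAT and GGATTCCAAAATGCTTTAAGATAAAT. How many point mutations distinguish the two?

Comparing position by position, 1 position differs: 18 (T/A).

1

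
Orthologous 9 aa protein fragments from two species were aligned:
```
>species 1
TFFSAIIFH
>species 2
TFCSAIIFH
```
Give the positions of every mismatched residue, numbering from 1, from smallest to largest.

3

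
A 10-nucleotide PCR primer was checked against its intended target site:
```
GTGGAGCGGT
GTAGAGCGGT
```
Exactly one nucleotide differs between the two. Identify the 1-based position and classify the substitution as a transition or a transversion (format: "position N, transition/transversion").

position 3, transition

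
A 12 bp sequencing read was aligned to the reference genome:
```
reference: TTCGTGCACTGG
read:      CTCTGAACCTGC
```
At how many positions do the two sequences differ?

7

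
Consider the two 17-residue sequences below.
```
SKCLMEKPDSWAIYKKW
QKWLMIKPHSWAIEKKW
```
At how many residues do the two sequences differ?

5

Comparing position by position, 5 residues differ: 1 (S/Q), 3 (C/W), 6 (E/I), 9 (D/H), 14 (Y/E).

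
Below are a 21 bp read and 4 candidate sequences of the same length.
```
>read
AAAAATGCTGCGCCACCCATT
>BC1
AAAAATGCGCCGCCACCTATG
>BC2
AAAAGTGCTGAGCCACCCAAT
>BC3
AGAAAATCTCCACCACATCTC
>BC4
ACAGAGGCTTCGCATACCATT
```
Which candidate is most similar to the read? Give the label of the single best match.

Hamming distances to read — BC1: 4; BC2: 3; BC3: 9; BC4: 7.
Smallest is BC2 with 3 mismatches.

BC2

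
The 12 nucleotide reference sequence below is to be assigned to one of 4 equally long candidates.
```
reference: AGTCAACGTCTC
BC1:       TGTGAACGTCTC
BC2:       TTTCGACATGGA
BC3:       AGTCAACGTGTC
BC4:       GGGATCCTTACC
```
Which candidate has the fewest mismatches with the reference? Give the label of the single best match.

BC3

BC1 differs at 2 sites; BC2 differs at 7 sites; BC3 differs at 1 site; BC4 differs at 8 sites. The closest is BC3.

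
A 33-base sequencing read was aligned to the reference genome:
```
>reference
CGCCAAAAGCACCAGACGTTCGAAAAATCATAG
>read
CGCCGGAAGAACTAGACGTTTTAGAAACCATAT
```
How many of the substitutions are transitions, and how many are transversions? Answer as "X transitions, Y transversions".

6 transitions, 3 transversions

Mismatches (1-based):
site 5: A→G (purine→purine, transition)
site 6: A→G (purine→purine, transition)
site 10: C→A (pyrimidine→purine, transversion)
site 13: C→T (pyrimidine→pyrimidine, transition)
site 21: C→T (pyrimidine→pyrimidine, transition)
site 22: G→T (purine→pyrimidine, transversion)
site 24: A→G (purine→purine, transition)
site 28: T→C (pyrimidine→pyrimidine, transition)
site 33: G→T (purine→pyrimidine, transversion)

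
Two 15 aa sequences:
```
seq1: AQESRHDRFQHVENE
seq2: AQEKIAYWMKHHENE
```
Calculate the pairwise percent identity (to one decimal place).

46.7%

Mismatches at positions 4, 5, 6, 7, 8, 9, 10, 12 (1-based): 8 of 15.
Identical positions: 7/15 = 46.67% → 46.7%.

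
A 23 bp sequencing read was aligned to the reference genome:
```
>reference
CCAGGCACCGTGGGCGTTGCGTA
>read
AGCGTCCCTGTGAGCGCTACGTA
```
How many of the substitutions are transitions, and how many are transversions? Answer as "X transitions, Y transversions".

Transitions (purine↔purine or pyrimidine↔pyrimidine): 9 C→T, 13 G→A, 17 T→C, 19 G→A.
Transversions (purine↔pyrimidine): 1 C→A, 2 C→G, 3 A→C, 5 G→T, 7 A→C.

4 transitions, 5 transversions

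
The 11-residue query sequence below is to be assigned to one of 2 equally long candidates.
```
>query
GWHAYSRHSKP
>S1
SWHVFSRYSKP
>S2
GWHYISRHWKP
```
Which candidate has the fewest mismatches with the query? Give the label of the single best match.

Hamming distances to query — S1: 4; S2: 3.
Smallest is S2 with 3 mismatches.

S2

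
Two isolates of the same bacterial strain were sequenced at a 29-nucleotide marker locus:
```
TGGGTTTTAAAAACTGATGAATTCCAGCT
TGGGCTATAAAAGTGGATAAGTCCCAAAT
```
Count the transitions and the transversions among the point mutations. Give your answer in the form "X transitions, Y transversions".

Mismatches (1-based):
position 5: T→C (pyrimidine→pyrimidine, transition)
position 7: T→A (pyrimidine→purine, transversion)
position 13: A→G (purine→purine, transition)
position 14: C→T (pyrimidine→pyrimidine, transition)
position 15: T→G (pyrimidine→purine, transversion)
position 19: G→A (purine→purine, transition)
position 21: A→G (purine→purine, transition)
position 23: T→C (pyrimidine→pyrimidine, transition)
position 27: G→A (purine→purine, transition)
position 28: C→A (pyrimidine→purine, transversion)

7 transitions, 3 transversions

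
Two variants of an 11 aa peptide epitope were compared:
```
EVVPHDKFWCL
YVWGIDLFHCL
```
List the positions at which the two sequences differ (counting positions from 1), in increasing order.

Scanning 1-based: 1: E/Y; 3: V/W; 4: P/G; 5: H/I; 7: K/L; 9: W/H.

1, 3, 4, 5, 7, 9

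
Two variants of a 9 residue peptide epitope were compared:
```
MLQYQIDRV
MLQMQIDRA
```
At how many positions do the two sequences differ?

The sequences differ at positions 4, 9 (1-based) — 2 in total.

2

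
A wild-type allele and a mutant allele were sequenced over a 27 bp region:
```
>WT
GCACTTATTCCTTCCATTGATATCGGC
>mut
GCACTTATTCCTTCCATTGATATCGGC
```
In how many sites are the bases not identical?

No positions differ; the sequences are identical.

0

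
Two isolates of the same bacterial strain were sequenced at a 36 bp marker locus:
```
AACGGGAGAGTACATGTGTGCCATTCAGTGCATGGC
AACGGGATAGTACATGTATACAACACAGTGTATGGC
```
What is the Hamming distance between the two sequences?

Comparing position by position, 7 bases differ: 8 (G/T), 18 (G/A), 20 (G/A), 22 (C/A), 24 (T/C), 25 (T/A), 31 (C/T).

7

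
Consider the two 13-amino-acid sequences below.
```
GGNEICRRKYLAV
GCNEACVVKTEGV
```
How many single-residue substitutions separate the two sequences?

Mismatches (1-based): position 2: G→C; position 5: I→A; position 7: R→V; position 8: R→V; position 10: Y→T; position 11: L→E; position 12: A→G.

7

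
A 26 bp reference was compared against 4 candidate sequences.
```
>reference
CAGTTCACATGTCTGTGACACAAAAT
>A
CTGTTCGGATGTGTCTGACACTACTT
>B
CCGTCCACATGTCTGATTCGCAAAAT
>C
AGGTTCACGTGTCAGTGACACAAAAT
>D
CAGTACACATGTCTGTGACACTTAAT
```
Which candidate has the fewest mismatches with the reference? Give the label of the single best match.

A differs at 8 sites; B differs at 6 sites; C differs at 4 sites; D differs at 3 sites. The closest is D.

D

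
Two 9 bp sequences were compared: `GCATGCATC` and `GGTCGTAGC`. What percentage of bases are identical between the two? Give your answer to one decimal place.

44.4%

Mismatches at positions 2, 3, 4, 6, 8 (1-based): 5 of 9.
Identical positions: 4/9 = 44.44% → 44.4%.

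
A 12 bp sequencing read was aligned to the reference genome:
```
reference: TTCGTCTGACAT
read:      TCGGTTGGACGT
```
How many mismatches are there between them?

Mismatches (1-based): base 2: T→C; base 3: C→G; base 6: C→T; base 7: T→G; base 11: A→G.

5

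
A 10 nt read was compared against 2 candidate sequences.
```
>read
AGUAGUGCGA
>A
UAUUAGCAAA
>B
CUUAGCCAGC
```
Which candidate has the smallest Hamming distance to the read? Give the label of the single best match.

A differs at 8 bases; B differs at 6 bases. The closest is B.

B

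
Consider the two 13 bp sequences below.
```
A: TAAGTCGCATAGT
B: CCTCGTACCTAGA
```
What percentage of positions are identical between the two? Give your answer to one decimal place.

30.8%

Mismatches at positions 1, 2, 3, 4, 5, 6, 7, 9, 13 (1-based): 9 of 13.
Identical positions: 4/13 = 30.77% → 30.8%.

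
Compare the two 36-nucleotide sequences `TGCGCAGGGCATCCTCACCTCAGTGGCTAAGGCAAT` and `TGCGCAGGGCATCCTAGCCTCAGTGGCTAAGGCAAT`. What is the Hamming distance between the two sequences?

Mismatches (1-based): base 16: C→A; base 17: A→G.

2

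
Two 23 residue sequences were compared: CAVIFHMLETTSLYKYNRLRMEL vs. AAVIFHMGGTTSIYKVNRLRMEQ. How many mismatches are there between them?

Comparing position by position, 6 positions differ: 1 (C/A), 8 (L/G), 9 (E/G), 13 (L/I), 16 (Y/V), 23 (L/Q).

6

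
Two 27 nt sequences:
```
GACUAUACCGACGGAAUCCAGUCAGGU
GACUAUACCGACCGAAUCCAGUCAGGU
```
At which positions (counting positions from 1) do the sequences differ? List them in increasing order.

13

Differences at position 13 (G→C).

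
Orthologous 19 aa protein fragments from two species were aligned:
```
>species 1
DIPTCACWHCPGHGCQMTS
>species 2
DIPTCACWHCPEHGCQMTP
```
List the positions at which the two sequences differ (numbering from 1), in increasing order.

Scanning 1-based: 12: G/E; 19: S/P.

12, 19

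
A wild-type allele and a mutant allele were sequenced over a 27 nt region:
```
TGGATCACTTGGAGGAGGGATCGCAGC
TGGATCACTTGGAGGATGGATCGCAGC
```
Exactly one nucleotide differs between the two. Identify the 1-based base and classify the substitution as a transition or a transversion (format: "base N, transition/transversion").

base 17, transversion

The sequences differ only at base 17: G→T (purine→pyrimidine), a transversion.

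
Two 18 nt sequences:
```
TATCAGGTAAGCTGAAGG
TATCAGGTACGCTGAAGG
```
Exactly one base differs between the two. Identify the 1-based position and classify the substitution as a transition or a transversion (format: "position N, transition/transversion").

position 10, transversion

Position 10 changes A→C. A is a purine and C is a pyrimidine, so this is a transversion.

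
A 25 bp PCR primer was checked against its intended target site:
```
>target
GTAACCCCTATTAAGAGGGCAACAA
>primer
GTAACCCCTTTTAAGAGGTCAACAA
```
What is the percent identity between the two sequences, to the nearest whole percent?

92%

Mismatches at positions 10, 19 (1-based): 2 of 25.
Identical positions: 23/25 = 92% → 92%.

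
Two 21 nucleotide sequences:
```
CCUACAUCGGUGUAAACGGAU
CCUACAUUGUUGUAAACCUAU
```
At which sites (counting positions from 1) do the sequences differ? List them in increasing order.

8, 10, 18, 19

Differences at site 8 (C→U), site 10 (G→U), site 18 (G→C), site 19 (G→U).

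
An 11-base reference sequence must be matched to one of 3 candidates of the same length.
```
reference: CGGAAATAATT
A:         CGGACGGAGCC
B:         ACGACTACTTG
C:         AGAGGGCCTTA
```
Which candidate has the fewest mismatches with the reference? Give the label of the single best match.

A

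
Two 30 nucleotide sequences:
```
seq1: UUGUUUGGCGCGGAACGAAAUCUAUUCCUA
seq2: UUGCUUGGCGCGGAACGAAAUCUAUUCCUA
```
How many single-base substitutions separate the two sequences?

1

Mismatches (1-based): base 4: U→C.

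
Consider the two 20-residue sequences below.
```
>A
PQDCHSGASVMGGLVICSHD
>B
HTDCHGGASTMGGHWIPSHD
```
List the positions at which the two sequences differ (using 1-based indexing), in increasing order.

1, 2, 6, 10, 14, 15, 17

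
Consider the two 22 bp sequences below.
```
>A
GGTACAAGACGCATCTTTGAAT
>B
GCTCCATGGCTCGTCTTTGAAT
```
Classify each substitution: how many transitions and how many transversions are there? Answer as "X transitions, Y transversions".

2 transitions, 4 transversions

Mismatches (1-based):
position 2: G→C (purine→pyrimidine, transversion)
position 4: A→C (purine→pyrimidine, transversion)
position 7: A→T (purine→pyrimidine, transversion)
position 9: A→G (purine→purine, transition)
position 11: G→T (purine→pyrimidine, transversion)
position 13: A→G (purine→purine, transition)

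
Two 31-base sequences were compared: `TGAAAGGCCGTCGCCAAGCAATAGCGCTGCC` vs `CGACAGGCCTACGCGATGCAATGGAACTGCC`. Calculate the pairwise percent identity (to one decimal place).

71.0%

9 positions differ (1, 4, 10, 11, 15, 17, 23, 25, 26), so 22 of 31 match: 22/31 = 70.97%.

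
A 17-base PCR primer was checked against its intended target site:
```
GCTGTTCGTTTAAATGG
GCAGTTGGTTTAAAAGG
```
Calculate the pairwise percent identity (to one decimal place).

82.4%

3 positions differ (3, 7, 15), so 14 of 17 match: 14/17 = 82.35%.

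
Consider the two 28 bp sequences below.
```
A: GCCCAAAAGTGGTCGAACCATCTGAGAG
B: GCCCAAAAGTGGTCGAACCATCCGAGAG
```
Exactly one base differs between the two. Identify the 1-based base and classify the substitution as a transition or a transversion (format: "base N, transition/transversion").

base 23, transition

Base 23 changes T→C. T is a pyrimidine and C is a pyrimidine, so this is a transition.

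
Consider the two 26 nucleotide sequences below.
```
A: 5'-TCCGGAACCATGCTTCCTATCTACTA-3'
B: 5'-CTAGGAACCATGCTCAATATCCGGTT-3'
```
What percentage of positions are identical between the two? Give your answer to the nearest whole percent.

10 positions differ (1, 2, 3, 15, 16, 17, 22, 23, 24, 26), so 16 of 26 match: 16/26 = 61.54%.

62%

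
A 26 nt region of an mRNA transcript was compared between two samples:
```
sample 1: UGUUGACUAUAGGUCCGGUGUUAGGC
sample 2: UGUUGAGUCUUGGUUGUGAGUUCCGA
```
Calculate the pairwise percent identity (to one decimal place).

61.5%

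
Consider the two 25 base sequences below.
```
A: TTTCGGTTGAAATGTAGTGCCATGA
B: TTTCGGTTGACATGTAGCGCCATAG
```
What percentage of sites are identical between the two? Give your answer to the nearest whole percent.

84%

Mismatches at positions 11, 18, 24, 25 (1-based): 4 of 25.
Identical positions: 21/25 = 84% → 84%.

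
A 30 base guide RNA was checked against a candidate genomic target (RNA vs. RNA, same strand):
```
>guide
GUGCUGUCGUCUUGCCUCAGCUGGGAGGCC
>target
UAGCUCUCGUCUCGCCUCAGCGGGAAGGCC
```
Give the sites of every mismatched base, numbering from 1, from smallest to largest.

Scanning 1-based: 1: G/U; 2: U/A; 6: G/C; 13: U/C; 22: U/G; 25: G/A.

1, 2, 6, 13, 22, 25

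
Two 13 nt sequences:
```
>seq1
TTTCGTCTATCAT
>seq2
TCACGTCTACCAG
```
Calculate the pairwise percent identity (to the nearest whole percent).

4 positions differ (2, 3, 10, 13), so 9 of 13 match: 9/13 = 69.23%.

69%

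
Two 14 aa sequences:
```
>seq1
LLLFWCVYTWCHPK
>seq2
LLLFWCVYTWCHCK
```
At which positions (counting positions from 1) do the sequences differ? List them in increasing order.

13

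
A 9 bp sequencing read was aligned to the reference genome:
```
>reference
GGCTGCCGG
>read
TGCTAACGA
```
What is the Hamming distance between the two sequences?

4

The sequences differ at sites 1, 5, 6, 9 (1-based) — 4 in total.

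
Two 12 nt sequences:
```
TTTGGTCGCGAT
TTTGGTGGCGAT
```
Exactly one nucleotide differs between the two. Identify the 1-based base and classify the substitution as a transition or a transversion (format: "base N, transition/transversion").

base 7, transversion

Base 7 changes C→G. C is a pyrimidine and G is a purine, so this is a transversion.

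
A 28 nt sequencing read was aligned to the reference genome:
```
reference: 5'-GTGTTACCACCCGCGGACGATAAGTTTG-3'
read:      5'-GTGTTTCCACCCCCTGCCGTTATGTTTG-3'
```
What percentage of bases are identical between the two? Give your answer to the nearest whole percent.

Mismatches at positions 6, 13, 15, 17, 20, 23 (1-based): 6 of 28.
Identical positions: 22/28 = 78.57% → 79%.

79%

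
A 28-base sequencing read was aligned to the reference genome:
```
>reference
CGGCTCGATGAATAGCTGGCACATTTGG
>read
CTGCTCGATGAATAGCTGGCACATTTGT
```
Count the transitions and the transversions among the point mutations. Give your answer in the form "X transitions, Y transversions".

Mismatches (1-based):
base 2: G→T (purine→pyrimidine, transversion)
base 28: G→T (purine→pyrimidine, transversion)

0 transitions, 2 transversions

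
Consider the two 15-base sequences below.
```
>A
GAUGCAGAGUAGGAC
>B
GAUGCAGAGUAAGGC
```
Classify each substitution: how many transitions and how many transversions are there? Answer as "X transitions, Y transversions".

2 transitions, 0 transversions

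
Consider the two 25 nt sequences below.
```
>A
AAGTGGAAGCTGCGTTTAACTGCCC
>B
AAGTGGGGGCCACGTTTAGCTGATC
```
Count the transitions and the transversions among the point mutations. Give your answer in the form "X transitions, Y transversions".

6 transitions, 1 transversion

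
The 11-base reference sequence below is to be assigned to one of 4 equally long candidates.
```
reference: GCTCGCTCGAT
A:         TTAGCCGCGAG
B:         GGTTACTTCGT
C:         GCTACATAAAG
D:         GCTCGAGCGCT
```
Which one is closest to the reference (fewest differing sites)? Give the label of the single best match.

A differs at 7 sites; B differs at 6 sites; C differs at 6 sites; D differs at 3 sites. The closest is D.

D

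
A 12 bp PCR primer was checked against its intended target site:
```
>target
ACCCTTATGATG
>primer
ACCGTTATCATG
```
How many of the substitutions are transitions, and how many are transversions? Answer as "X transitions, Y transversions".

Mismatches (1-based):
position 4: C→G (pyrimidine→purine, transversion)
position 9: G→C (purine→pyrimidine, transversion)

0 transitions, 2 transversions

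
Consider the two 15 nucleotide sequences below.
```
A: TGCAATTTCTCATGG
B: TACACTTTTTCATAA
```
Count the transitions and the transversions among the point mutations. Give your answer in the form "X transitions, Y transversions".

4 transitions, 1 transversion

Transitions (purine↔purine or pyrimidine↔pyrimidine): 2 G→A, 9 C→T, 14 G→A, 15 G→A.
Transversions (purine↔pyrimidine): 5 A→C.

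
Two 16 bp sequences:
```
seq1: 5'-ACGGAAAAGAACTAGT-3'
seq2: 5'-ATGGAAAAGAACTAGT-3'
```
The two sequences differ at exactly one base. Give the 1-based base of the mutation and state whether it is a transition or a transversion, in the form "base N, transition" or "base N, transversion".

base 2, transition

The sequences differ only at base 2: C→T (pyrimidine→pyrimidine), a transition.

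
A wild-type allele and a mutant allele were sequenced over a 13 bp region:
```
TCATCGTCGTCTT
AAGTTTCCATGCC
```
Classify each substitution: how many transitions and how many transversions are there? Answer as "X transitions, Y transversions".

6 transitions, 4 transversions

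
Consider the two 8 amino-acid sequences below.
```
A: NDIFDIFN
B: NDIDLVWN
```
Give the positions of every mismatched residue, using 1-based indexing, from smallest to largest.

Differences at position 4 (F→D), position 5 (D→L), position 6 (I→V), position 7 (F→W).

4, 5, 6, 7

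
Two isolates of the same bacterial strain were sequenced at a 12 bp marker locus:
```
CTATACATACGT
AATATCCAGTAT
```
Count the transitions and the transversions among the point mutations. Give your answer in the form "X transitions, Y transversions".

Transitions (purine↔purine or pyrimidine↔pyrimidine): 9 A→G, 10 C→T, 11 G→A.
Transversions (purine↔pyrimidine): 1 C→A, 2 T→A, 3 A→T, 4 T→A, 5 A→T, 7 A→C, 8 T→A.

3 transitions, 7 transversions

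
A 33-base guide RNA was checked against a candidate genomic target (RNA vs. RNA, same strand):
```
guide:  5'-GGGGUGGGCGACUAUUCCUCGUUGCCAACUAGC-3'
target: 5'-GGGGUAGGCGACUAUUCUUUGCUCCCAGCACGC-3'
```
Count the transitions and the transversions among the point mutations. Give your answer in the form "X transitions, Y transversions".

5 transitions, 3 transversions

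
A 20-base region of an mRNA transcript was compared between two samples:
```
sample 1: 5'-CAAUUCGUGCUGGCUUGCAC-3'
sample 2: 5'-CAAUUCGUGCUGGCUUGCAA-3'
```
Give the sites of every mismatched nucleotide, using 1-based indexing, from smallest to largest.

Differences at site 20 (C→A).

20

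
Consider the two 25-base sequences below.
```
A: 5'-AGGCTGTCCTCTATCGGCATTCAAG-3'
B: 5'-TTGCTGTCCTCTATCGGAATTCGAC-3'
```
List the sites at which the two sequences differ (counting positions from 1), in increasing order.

1, 2, 18, 23, 25

Scanning 1-based: 1: A/T; 2: G/T; 18: C/A; 23: A/G; 25: G/C.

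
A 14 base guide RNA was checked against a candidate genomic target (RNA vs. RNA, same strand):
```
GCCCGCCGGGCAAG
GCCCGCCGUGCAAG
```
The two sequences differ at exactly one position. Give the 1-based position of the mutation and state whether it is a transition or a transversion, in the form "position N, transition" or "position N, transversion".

position 9, transversion

The sequences differ only at position 9: G→U (purine→pyrimidine), a transversion.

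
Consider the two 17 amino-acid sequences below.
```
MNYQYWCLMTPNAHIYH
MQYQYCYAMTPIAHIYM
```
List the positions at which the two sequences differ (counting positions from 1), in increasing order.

Differences at position 2 (N→Q), position 6 (W→C), position 7 (C→Y), position 8 (L→A), position 12 (N→I), position 17 (H→M).

2, 6, 7, 8, 12, 17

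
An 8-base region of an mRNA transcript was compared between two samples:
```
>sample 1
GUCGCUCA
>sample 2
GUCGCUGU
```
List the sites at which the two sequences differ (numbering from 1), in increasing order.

7, 8

Differences at site 7 (C→G), site 8 (A→U).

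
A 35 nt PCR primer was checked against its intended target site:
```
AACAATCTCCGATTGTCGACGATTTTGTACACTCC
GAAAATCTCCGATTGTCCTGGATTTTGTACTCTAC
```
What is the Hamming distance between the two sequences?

Mismatches (1-based): site 1: A→G; site 3: C→A; site 18: G→C; site 19: A→T; site 20: C→G; site 31: A→T; site 34: C→A.

7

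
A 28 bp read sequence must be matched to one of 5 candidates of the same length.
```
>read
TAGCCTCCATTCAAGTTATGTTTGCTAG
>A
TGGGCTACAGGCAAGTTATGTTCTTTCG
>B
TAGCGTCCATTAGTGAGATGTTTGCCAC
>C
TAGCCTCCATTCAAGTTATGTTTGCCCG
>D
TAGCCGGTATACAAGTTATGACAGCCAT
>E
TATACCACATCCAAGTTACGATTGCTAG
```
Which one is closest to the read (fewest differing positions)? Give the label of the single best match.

C

A differs at 9 positions; B differs at 8 positions; C differs at 2 positions; D differs at 9 positions; E differs at 7 positions. The closest is C.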